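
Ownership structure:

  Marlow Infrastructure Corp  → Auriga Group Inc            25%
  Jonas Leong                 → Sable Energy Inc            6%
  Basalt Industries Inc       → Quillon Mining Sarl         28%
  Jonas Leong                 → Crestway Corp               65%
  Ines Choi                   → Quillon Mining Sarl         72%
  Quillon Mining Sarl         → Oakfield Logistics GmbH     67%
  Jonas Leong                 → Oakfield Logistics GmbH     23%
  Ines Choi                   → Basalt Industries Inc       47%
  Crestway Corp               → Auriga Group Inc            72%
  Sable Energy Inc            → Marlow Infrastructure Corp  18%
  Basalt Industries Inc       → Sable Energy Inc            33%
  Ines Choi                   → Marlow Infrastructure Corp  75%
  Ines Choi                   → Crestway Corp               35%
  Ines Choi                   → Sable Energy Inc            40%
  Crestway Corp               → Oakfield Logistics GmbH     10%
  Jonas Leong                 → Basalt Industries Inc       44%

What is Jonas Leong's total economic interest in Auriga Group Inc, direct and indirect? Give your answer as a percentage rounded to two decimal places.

Jonas reaches Auriga along 3 paths.
Via Basalt → Sable → Marlow: 44% × 33% × 18% × 25% = 0.6534%.
Via Sable → Marlow: 6% × 18% × 25% = 0.27%.
Via Crestway: 65% × 72% = 46.8%.
Total: 0.6534% + 0.27% + 46.8% = 47.7234%.
Rounded: 47.72%.

47.72%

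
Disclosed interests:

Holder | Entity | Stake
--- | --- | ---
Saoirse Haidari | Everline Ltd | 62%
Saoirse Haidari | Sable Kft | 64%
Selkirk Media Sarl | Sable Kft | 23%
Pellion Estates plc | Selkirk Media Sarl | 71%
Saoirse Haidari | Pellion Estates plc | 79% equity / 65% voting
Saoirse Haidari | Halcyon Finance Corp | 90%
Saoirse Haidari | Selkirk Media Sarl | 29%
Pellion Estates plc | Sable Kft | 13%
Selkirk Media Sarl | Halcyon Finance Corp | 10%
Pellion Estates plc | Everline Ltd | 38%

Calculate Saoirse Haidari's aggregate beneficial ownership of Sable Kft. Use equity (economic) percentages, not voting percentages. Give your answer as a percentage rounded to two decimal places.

93.84%

Saoirse reaches Sable along 4 paths.
Direct stake: 64% = 64%.
Via Pellion: 79% × 13% = 10.27%.
Via Pellion → Selkirk: 79% × 71% × 23% = 12.9007%.
Via Selkirk: 29% × 23% = 6.67%.
Total: 64% + 10.27% + 12.9007% + 6.67% = 93.8407%.
Rounded: 93.84%.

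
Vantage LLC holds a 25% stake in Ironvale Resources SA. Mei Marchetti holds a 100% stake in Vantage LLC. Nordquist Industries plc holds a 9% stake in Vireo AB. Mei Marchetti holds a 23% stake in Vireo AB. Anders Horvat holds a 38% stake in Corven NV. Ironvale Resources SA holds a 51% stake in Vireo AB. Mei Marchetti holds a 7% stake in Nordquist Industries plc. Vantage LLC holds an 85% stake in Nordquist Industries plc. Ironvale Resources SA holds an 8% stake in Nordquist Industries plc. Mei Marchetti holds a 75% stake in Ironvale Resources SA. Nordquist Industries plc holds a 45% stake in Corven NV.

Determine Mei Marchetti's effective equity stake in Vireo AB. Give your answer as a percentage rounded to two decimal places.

Mei reaches Vireo along 7 paths.
Via Vantage → Ironvale: 100% × 25% × 51% = 12.75%.
Via Ironvale: 75% × 51% = 38.25%.
Via Nordquist: 7% × 9% = 0.63%.
Via Vantage → Nordquist: 100% × 85% × 9% = 7.65%.
Via Vantage → Ironvale → Nordquist: 100% × 25% × 8% × 9% = 0.18%.
Via Ironvale → Nordquist: 75% × 8% × 9% = 0.54%.
Direct stake: 23% = 23%.
Total: 12.75% + 38.25% + 0.63% + 7.65% + 0.18% + 0.54% + 23% = 83%.
Rounded: 83.00%.

83.00%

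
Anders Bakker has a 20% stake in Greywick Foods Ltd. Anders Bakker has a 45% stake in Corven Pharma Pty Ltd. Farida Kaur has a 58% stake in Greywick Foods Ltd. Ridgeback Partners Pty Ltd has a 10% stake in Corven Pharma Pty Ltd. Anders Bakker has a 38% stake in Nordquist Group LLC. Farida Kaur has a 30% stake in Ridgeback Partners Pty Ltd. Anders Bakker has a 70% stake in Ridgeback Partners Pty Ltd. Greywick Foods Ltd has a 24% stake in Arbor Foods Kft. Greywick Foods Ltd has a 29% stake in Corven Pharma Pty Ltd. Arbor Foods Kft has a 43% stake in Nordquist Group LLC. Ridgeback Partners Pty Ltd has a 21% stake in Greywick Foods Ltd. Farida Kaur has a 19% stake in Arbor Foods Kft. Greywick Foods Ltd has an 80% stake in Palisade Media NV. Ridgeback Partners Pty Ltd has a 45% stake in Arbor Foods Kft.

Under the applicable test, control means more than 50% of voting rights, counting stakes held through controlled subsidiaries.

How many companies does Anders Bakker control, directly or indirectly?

2

Anders holds 70% of Ridgeback, so Anders controls Ridgeback.
Ridgeback and Anders together hold 10% + 45% = 55% of Corven, so Anders controls Corven.
No other company's threshold is met.
Anders controls 2 companies.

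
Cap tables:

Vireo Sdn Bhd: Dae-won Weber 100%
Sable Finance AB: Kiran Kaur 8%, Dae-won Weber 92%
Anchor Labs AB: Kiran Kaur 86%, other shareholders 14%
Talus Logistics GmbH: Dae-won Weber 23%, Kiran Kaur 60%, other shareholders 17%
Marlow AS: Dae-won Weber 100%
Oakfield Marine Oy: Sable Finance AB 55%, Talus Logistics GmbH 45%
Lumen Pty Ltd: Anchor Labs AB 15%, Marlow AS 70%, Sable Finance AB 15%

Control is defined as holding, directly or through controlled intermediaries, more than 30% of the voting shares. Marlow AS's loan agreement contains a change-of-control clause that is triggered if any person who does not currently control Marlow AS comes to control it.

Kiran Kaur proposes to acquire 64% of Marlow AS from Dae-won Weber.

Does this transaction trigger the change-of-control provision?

The purchase adds only to Kiran's holdings (Dae-won's stake shrinks), so Kiran is the only person who could newly come to control Marlow.
Kiran holds 86% of Anchor, so Kiran controls Anchor.
Kiran holds 60% of Talus, so Kiran controls Talus.
Talus holds 45% of Oakfield, so Kiran controls Oakfield.
Neither Kiran nor any entity Kiran controls holds any voting interest in Marlow.
So before the transaction, Kiran does not control Marlow.
After the purchase, Kiran holds 64% of Marlow directly, and Dae-won's stake falls to 36%.
Kiran holds 64% of Marlow, so Kiran controls Marlow.
Kiran did not control Marlow before and does after, so the clause is triggered.

Yes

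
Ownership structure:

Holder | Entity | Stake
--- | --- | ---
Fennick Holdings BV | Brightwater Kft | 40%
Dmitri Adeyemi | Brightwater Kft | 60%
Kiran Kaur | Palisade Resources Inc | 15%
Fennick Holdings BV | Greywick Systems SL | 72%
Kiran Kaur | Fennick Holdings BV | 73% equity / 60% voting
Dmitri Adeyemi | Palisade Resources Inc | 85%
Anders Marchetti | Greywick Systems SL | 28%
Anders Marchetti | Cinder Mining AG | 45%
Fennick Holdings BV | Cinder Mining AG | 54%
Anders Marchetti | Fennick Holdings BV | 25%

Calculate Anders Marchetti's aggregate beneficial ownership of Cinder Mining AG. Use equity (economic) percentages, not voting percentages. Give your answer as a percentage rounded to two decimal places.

Anders reaches Cinder along 2 paths.
Direct stake: 45% = 45%.
Via Fennick: 25% × 54% = 13.5%.
Total: 45% + 13.5% = 58.5%.
Rounded: 58.50%.

58.50%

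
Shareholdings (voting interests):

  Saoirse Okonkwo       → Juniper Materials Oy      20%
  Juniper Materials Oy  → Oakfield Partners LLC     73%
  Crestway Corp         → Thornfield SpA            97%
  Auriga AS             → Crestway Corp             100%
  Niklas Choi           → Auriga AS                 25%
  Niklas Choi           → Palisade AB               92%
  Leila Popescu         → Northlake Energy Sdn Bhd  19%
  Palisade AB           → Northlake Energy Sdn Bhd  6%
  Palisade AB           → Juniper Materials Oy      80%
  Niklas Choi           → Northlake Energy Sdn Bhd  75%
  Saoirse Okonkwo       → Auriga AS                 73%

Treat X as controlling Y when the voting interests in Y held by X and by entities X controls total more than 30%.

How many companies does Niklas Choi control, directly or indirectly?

4

Niklas holds 92% of Palisade, so Niklas controls Palisade.
Palisade holds 80% of Juniper, so Niklas controls Juniper.
Niklas and Palisade together hold 75% + 6% = 81% of Northlake, so Niklas controls Northlake.
Juniper holds 73% of Oakfield, so Niklas controls Oakfield.
No other company's threshold is met.
Niklas controls 4 companies.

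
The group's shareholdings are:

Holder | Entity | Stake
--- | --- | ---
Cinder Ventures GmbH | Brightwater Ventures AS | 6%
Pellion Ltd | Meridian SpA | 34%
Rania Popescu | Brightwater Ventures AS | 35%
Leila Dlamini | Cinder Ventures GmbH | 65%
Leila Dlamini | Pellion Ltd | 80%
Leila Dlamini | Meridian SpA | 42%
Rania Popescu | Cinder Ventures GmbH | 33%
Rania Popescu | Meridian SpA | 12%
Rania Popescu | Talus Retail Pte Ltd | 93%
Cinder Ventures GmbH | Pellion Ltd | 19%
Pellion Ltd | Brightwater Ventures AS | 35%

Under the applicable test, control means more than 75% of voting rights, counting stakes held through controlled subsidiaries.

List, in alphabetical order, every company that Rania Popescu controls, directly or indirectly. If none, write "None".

Talus Retail Pte Ltd

Rania holds 93% of Talus, so Rania controls Talus.
No other company's threshold is met.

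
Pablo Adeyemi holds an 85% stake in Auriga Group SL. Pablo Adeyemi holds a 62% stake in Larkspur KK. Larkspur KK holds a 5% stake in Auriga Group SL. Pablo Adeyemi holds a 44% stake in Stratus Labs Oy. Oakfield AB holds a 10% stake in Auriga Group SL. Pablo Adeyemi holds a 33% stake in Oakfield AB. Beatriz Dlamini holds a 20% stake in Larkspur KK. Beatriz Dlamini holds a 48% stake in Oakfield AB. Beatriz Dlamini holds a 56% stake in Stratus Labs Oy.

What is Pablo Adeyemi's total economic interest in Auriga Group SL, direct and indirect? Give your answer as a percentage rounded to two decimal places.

91.40%

Pablo reaches Auriga along 3 paths.
Via Oakfield: 33% × 10% = 3.3%.
Via Larkspur: 62% × 5% = 3.1%.
Direct stake: 85% = 85%.
Total: 3.3% + 3.1% + 85% = 91.4%.
Rounded: 91.40%.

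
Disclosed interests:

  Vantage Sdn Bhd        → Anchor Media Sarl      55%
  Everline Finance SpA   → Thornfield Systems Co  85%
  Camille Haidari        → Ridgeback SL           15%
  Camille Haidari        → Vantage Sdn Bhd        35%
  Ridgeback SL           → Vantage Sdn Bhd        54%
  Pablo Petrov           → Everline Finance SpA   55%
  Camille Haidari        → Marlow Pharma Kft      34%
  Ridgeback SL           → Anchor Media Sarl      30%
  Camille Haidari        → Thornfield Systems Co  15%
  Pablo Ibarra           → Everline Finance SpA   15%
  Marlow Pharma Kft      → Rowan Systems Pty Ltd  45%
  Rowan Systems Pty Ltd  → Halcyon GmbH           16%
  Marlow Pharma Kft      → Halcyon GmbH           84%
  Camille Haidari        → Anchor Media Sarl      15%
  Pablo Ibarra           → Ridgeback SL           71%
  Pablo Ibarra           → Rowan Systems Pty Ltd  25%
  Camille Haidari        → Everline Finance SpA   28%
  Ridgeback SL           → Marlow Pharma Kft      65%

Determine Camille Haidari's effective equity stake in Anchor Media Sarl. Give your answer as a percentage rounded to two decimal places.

43.21%

Camille reaches Anchor along 4 paths.
Via Ridgeback: 15% × 30% = 4.5%.
Direct stake: 15% = 15%.
Via Ridgeback → Vantage: 15% × 54% × 55% = 4.455%.
Via Vantage: 35% × 55% = 19.25%.
Total: 4.5% + 15% + 4.455% + 19.25% = 43.205%.
Rounded: 43.21%.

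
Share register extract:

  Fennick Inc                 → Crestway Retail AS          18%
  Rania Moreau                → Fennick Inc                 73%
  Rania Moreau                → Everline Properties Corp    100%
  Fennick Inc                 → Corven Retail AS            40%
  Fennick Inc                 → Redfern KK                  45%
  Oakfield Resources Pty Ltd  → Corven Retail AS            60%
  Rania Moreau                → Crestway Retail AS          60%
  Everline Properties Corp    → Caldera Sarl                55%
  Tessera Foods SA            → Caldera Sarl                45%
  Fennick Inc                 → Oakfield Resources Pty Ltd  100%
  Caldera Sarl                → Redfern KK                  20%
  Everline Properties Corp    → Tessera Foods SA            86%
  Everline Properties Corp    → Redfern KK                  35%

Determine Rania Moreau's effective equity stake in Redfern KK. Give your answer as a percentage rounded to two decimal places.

86.59%

Rania reaches Redfern along 4 paths.
Via Everline: 100% × 35% = 35%.
Via Everline → Tessera → Caldera: 100% × 86% × 45% × 20% = 7.74%.
Via Everline → Caldera: 100% × 55% × 20% = 11%.
Via Fennick: 73% × 45% = 32.85%.
Total: 35% + 7.74% + 11% + 32.85% = 86.59%.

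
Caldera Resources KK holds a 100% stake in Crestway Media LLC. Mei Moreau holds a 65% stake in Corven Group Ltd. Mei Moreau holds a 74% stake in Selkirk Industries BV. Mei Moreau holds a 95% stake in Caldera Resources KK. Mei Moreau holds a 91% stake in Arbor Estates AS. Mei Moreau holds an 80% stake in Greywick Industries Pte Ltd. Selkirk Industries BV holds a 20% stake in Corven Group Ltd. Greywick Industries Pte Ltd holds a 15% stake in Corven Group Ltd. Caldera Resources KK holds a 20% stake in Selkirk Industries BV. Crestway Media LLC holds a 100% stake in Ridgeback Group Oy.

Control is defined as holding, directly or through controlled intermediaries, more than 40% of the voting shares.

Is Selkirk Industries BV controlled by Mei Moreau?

Yes

Mei holds 95% of Caldera, so Mei controls Caldera.
Mei and Caldera together hold 74% + 20% = 94% of Selkirk, so Mei controls Selkirk.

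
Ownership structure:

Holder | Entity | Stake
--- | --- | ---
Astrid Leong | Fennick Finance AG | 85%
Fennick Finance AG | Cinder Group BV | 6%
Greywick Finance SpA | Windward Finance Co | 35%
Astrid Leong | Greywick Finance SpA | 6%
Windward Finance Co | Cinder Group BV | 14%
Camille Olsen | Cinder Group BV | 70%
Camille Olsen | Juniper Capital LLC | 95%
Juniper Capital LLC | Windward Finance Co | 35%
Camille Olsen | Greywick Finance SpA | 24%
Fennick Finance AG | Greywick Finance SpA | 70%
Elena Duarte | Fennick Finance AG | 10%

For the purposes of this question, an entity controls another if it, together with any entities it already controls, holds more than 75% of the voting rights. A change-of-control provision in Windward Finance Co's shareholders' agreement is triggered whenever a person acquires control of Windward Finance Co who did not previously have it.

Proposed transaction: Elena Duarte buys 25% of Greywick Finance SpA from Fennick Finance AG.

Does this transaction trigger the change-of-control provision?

The purchase adds only to Elena's holdings (Fennick's stake shrinks), so Elena is the only person who could newly come to control Windward.
Elena's largest direct stake is 10% in Fennick, which does not meet the threshold, so Elena controls no company.
Neither Elena nor any entity Elena controls holds any voting interest in Windward.
So before the transaction, Elena does not control Windward.
After the purchase, Elena holds 25% of Greywick directly, and Fennick's stake falls to 45%.
Elena's side now holds 25% of Greywick, not > 75%, so Elena still does not control Greywick.
After the transaction, neither Elena nor any entity Elena controls holds a voting interest in Windward, so Elena still does not control it.
No new person acquires control, so the clause is not triggered.

No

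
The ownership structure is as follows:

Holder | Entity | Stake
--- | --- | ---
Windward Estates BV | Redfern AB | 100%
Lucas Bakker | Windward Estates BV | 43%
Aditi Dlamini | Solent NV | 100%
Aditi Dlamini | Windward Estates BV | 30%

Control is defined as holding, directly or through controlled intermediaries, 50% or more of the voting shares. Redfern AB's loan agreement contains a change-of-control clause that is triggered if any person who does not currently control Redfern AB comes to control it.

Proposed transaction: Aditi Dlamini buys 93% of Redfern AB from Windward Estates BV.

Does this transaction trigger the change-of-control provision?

The purchase adds only to Aditi's holdings (Windward's stake shrinks), so Aditi is the only person who could newly come to control Redfern.
Aditi holds 100% of Solent, so Aditi controls Solent.
Neither Aditi nor any entity Aditi controls holds any voting interest in Redfern.
So before the transaction, Aditi does not control Redfern.
After the purchase, Aditi holds 93% of Redfern directly, and Windward's stake falls to 7%.
Aditi holds 93% of Redfern, so Aditi controls Redfern.
Aditi did not control Redfern before and does after, so the clause is triggered.

Yes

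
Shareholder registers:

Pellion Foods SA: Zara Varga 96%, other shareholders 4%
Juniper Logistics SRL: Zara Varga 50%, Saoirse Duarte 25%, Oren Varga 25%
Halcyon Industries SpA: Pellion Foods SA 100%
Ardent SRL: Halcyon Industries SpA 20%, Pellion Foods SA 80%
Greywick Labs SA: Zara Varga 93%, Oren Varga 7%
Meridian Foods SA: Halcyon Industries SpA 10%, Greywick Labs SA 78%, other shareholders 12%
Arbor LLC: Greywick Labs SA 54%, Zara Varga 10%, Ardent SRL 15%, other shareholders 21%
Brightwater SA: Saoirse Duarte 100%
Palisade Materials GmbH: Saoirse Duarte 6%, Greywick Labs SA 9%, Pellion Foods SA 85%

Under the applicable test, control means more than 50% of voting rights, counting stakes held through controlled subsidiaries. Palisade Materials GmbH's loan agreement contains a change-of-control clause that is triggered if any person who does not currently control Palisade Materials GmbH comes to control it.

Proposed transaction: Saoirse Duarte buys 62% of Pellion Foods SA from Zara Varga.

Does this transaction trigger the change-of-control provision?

Yes

The purchase adds only to Saoirse's holdings (Zara's stake shrinks), so Saoirse is the only person who could newly come to control Palisade.
Saoirse holds 100% of Brightwater, so Saoirse controls Brightwater.
In Palisade, Saoirse's side holds only 6%, not > 50%.
So before the transaction, Saoirse does not control Palisade.
After the purchase, Saoirse holds 62% of Pellion directly, and Zara's stake falls to 34%.
Saoirse holds 62% of Pellion, so Saoirse controls Pellion.
Saoirse and Pellion together hold 6% + 85% = 91% of Palisade, so Saoirse controls Palisade.
Saoirse did not control Palisade before and does after, so the clause is triggered.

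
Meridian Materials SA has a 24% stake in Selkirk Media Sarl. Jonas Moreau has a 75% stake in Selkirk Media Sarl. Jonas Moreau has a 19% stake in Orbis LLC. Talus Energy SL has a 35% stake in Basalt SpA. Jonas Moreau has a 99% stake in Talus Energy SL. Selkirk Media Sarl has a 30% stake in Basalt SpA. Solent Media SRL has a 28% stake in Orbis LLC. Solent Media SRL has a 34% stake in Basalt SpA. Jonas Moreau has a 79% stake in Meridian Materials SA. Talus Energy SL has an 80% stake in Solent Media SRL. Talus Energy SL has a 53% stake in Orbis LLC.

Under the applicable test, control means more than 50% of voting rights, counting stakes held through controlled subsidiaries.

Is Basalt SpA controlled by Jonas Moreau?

Jonas holds 99% of Talus, so Jonas controls Talus.
Talus holds 80% of Solent, so Jonas controls Solent.
Jonas holds 79% of Meridian, so Jonas controls Meridian.
Meridian and Jonas together hold 24% + 75% = 99% of Selkirk, so Jonas controls Selkirk.
Selkirk and Talus and Solent together hold 30% + 35% + 34% = 99% of Basalt, so Jonas controls Basalt.

Yes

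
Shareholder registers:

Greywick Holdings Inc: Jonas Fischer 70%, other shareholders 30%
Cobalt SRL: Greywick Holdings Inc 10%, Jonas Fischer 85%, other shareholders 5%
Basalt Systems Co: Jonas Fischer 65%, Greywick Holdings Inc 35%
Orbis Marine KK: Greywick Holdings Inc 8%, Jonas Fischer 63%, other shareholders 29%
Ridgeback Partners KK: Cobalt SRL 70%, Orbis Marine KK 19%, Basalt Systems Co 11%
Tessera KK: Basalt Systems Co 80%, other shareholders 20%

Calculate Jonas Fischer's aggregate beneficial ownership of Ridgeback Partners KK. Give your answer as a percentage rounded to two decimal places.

Jonas reaches Ridgeback along 6 paths.
Via Greywick → Cobalt: 70% × 10% × 70% = 4.9%.
Via Cobalt: 85% × 70% = 59.5%.
Via Greywick → Orbis: 70% × 8% × 19% = 1.064%.
Via Orbis: 63% × 19% = 11.97%.
Via Basalt: 65% × 11% = 7.15%.
Via Greywick → Basalt: 70% × 35% × 11% = 2.695%.
Total: 4.9% + 59.5% + 1.064% + 11.97% + 7.15% + 2.695% = 87.279%.
Rounded: 87.28%.

87.28%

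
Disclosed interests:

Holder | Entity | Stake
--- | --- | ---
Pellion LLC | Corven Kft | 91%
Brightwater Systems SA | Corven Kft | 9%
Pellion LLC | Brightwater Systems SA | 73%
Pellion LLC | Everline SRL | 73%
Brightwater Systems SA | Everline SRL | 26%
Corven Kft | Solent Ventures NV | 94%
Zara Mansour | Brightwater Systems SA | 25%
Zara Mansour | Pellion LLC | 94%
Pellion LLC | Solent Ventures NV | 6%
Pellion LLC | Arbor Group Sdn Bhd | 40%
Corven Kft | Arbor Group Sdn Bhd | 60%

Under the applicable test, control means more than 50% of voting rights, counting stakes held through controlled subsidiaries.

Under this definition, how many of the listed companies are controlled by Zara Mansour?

6

Zara holds 94% of Pellion, so Zara controls Pellion.
Zara and Pellion together hold 25% + 73% = 98% of Brightwater, so Zara controls Brightwater.
Pellion and Brightwater together hold 73% + 26% = 99% of Everline, so Zara controls Everline.
Pellion and Brightwater together hold 91% + 9% = 100% of Corven, so Zara controls Corven.
Corven and Pellion together hold 60% + 40% = 100% of Arbor, so Zara controls Arbor.
Pellion and Corven together hold 6% + 94% = 100% of Solent, so Zara controls Solent.
Zara controls 6 companies.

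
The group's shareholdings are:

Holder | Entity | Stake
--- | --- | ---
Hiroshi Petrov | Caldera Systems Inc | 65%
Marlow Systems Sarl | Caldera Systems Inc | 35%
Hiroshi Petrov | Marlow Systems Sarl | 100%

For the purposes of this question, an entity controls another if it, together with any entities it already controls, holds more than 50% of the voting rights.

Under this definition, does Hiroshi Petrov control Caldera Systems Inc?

Yes

Hiroshi holds 100% of Marlow, so Hiroshi controls Marlow.
Hiroshi and Marlow together hold 65% + 35% = 100% of Caldera, so Hiroshi controls Caldera.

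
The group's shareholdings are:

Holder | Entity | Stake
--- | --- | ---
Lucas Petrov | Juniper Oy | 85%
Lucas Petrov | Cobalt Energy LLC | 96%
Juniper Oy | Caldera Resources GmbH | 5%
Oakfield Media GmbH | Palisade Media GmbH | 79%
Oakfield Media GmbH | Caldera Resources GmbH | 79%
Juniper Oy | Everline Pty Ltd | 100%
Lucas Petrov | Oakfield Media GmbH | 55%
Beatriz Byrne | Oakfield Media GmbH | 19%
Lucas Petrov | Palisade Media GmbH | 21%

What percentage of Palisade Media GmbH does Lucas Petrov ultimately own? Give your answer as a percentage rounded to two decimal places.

Lucas reaches Palisade along 2 paths.
Via Oakfield: 55% × 79% = 43.45%.
Direct stake: 21% = 21%.
Total: 43.45% + 21% = 64.45%.

64.45%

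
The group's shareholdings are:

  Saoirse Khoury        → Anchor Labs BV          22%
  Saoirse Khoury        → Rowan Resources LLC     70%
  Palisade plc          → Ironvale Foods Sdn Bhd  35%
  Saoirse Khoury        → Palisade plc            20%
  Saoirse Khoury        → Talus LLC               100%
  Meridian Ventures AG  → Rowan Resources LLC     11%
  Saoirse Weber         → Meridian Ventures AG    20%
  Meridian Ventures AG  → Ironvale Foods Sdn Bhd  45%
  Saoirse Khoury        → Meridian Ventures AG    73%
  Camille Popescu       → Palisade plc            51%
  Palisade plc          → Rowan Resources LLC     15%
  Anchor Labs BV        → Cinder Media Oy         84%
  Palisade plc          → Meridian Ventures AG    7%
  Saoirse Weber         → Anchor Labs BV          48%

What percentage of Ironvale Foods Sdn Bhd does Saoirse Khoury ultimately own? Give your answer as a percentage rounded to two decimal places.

40.48%

Saoirse Khoury reaches Ironvale along 3 paths.
Via Palisade: 20% × 35% = 7%.
Via Meridian: 73% × 45% = 32.85%.
Via Palisade → Meridian: 20% × 7% × 45% = 0.63%.
Total: 7% + 32.85% + 0.63% = 40.48%.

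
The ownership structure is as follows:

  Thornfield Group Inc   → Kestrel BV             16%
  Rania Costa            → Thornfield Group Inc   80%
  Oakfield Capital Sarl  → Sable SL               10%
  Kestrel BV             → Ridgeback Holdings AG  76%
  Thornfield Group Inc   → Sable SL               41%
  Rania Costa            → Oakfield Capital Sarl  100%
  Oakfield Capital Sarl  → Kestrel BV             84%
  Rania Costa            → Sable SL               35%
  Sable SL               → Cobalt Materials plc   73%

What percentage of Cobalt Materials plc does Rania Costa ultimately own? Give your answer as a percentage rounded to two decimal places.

Rania reaches Cobalt along 3 paths.
Via Thornfield → Sable: 80% × 41% × 73% = 23.944%.
Via Oakfield → Sable: 100% × 10% × 73% = 7.3%.
Via Sable: 35% × 73% = 25.55%.
Total: 23.944% + 7.3% + 25.55% = 56.794%.
Rounded: 56.79%.

56.79%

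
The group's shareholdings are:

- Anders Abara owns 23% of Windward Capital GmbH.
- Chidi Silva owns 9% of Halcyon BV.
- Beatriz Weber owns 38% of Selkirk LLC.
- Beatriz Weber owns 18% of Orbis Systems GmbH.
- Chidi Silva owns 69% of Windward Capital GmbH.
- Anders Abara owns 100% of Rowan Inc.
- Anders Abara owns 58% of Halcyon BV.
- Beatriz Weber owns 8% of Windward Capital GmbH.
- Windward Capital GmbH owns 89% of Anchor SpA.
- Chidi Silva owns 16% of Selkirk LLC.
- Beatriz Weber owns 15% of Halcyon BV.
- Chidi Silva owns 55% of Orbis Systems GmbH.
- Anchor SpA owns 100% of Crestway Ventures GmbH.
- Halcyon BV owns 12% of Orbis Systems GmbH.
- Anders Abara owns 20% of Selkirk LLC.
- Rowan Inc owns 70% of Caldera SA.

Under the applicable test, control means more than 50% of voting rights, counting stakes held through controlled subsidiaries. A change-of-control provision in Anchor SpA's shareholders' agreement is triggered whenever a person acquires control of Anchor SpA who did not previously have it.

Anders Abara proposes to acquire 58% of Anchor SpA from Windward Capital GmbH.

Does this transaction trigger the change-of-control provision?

Yes

The purchase adds only to Anders's holdings (Windward's stake shrinks), so Anders is the only person who could newly come to control Anchor.
Anders holds 58% of Halcyon, so Anders controls Halcyon.
Anders holds 100% of Rowan, so Anders controls Rowan.
Rowan holds 70% of Caldera, so Anders controls Caldera.
Neither Anders nor any entity Anders controls holds any voting interest in Anchor.
So before the transaction, Anders does not control Anchor.
After the purchase, Anders holds 58% of Anchor directly, and Windward's stake falls to 31%.
Anders holds 58% of Anchor, so Anders controls Anchor.
Anders did not control Anchor before and does after, so the clause is triggered.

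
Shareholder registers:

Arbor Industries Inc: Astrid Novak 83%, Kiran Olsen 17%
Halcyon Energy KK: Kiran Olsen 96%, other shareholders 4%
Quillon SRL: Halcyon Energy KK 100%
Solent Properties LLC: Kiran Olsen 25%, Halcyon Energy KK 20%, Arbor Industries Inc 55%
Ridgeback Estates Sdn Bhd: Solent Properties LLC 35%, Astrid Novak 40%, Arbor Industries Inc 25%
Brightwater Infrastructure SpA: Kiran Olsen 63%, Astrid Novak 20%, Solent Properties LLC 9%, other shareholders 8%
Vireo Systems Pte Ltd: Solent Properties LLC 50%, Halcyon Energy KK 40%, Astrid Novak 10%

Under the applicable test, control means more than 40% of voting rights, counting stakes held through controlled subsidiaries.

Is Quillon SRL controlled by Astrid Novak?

Astrid holds 83% of Arbor, so Astrid controls Arbor.
Arbor holds 55% of Solent, so Astrid controls Solent.
Solent and Astrid and Arbor together hold 35% + 40% + 25% = 100% of Ridgeback, so Astrid controls Ridgeback.
Solent and Astrid together hold 50% + 10% = 60% of Vireo, so Astrid controls Vireo.
Neither Astrid nor any entity Astrid controls holds any voting interest in Quillon.
So Astrid does not control Quillon.

No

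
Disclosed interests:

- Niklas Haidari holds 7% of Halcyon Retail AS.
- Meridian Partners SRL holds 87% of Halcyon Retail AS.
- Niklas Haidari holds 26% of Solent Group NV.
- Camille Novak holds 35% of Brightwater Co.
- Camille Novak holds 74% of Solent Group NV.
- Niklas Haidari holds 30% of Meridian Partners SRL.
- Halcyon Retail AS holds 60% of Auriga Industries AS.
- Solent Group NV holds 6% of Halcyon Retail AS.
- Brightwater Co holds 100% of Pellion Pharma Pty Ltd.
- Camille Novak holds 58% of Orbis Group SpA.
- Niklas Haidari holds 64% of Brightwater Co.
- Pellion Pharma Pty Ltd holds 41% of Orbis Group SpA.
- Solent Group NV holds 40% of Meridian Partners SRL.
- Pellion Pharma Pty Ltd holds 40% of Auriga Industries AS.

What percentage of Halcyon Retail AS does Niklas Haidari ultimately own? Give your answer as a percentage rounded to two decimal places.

43.71%

Niklas reaches Halcyon along 4 paths.
Direct stake: 7% = 7%.
Via Meridian: 30% × 87% = 26.1%.
Via Solent → Meridian: 26% × 40% × 87% = 9.048%.
Via Solent: 26% × 6% = 1.56%.
Total: 7% + 26.1% + 9.048% + 1.56% = 43.708%.
Rounded: 43.71%.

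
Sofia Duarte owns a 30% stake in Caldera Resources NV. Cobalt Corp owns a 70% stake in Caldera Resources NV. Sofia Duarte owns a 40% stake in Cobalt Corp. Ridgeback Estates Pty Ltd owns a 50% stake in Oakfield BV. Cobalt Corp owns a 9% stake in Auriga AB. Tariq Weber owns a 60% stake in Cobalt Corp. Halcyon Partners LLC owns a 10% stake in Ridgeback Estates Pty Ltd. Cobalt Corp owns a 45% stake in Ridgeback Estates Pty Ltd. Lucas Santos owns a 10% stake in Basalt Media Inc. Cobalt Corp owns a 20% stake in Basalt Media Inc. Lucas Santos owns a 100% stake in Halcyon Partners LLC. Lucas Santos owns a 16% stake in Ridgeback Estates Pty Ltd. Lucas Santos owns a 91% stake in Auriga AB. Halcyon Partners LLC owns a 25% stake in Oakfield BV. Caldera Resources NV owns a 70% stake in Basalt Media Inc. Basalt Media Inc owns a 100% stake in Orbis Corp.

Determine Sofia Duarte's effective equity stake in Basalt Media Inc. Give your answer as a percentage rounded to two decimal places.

Sofia reaches Basalt along 3 paths.
Via Caldera: 30% × 70% = 21%.
Via Cobalt → Caldera: 40% × 70% × 70% = 19.6%.
Via Cobalt: 40% × 20% = 8%.
Total: 21% + 19.6% + 8% = 48.6%.
Rounded: 48.60%.

48.60%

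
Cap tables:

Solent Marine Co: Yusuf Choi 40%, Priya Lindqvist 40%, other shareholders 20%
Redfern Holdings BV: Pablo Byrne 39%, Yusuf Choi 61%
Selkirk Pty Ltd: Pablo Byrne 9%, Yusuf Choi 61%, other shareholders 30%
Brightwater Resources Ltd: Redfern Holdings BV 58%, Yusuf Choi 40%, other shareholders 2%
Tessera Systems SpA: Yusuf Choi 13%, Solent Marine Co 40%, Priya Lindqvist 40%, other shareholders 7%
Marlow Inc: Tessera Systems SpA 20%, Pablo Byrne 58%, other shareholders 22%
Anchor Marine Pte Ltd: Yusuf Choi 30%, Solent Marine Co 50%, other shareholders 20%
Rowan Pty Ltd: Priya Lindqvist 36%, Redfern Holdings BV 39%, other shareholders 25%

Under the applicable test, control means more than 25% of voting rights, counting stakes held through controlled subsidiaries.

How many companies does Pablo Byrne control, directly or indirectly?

Pablo holds 39% of Redfern, so Pablo controls Redfern.
Redfern holds 58% of Brightwater, so Pablo controls Brightwater.
Pablo holds 58% of Marlow, so Pablo controls Marlow.
Redfern holds 39% of Rowan, so Pablo controls Rowan.
No other company's threshold is met.
Pablo controls 4 companies.

4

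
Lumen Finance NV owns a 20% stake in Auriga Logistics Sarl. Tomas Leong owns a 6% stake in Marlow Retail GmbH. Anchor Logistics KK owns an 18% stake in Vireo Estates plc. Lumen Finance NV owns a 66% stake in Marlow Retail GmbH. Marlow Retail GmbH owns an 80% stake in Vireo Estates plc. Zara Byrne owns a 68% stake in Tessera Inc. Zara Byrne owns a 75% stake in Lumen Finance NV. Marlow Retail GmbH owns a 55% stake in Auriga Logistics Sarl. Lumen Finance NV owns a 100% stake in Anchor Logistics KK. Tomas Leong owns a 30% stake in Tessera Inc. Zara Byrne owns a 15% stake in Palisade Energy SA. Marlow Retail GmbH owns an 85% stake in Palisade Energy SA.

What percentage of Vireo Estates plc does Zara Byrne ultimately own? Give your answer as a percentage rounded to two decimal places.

53.10%

Zara reaches Vireo along 2 paths.
Via Lumen → Anchor: 75% × 100% × 18% = 13.5%.
Via Lumen → Marlow: 75% × 66% × 80% = 39.6%.
Total: 13.5% + 39.6% = 53.1%.
Rounded: 53.10%.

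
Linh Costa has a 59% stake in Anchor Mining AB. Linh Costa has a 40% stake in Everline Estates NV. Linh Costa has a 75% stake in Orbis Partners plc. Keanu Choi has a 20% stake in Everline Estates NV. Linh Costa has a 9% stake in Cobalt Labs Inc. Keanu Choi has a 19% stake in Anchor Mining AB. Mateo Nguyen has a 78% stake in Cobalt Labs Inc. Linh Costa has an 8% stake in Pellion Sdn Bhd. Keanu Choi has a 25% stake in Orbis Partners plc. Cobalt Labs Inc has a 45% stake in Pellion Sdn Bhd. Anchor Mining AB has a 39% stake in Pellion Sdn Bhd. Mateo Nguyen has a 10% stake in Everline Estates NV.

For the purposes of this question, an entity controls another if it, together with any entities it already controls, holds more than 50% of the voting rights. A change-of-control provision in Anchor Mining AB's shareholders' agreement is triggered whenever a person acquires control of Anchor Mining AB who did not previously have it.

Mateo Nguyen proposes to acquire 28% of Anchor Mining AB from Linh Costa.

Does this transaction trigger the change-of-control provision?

The purchase adds only to Mateo's holdings (Linh's stake shrinks), so Mateo is the only person who could newly come to control Anchor.
Mateo holds 78% of Cobalt, so Mateo controls Cobalt.
Neither Mateo nor any entity Mateo controls holds any voting interest in Anchor.
So before the transaction, Mateo does not control Anchor.
After the purchase, Mateo holds 28% of Anchor directly, and Linh's stake falls to 31%.
After the transaction, Mateo's side holds 28% of Anchor, not > 50%, so Mateo still does not control Anchor.
No new person acquires control, so the clause is not triggered.

No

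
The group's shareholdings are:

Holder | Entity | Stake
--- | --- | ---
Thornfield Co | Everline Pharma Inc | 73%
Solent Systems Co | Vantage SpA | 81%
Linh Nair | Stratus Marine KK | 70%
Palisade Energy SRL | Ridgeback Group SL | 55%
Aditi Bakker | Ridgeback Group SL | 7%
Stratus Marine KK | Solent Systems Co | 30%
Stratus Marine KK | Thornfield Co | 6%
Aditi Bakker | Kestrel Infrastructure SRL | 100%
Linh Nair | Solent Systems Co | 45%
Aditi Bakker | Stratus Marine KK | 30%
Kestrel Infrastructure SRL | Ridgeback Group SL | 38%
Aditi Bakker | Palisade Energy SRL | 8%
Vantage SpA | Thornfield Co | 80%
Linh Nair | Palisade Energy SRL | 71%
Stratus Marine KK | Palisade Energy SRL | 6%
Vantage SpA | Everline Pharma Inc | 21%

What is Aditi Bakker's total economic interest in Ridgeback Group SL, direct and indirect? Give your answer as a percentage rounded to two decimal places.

Aditi reaches Ridgeback along 4 paths.
Via Stratus → Palisade: 30% × 6% × 55% = 0.99%.
Via Palisade: 8% × 55% = 4.4%.
Via Kestrel: 100% × 38% = 38%.
Direct stake: 7% = 7%.
Total: 0.99% + 4.4% + 38% + 7% = 50.39%.

50.39%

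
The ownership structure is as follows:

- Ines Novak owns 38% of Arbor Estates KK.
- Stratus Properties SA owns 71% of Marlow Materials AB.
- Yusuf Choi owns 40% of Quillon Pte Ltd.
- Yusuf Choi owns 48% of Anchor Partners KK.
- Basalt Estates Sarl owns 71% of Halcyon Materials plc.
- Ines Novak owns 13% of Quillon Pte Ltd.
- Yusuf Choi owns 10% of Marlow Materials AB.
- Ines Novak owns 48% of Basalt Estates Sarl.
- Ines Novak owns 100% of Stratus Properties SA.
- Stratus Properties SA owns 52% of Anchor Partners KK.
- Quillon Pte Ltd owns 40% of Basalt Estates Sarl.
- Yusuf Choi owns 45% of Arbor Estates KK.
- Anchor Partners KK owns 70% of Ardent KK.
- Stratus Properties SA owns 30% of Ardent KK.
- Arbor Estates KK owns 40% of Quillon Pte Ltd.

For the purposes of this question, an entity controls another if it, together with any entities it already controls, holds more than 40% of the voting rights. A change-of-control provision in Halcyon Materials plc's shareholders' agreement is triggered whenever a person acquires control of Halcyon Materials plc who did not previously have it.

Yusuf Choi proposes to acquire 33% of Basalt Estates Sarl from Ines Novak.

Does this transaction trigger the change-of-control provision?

The purchase adds only to Yusuf's holdings (Ines's stake shrinks), so Yusuf is the only person who could newly come to control Halcyon.
Yusuf holds 45% of Arbor, so Yusuf controls Arbor.
Yusuf and Arbor together hold 40% + 40% = 80% of Quillon, so Yusuf controls Quillon.
Yusuf holds 48% of Anchor, so Yusuf controls Anchor.
Anchor holds 70% of Ardent, so Yusuf controls Ardent.
Neither Yusuf nor any entity Yusuf controls holds any voting interest in Halcyon.
So before the transaction, Yusuf does not control Halcyon.
After the purchase, Yusuf holds 33% of Basalt directly, and Ines's stake falls to 15%.
Quillon and Yusuf together hold 40% + 33% = 73% of Basalt, so Yusuf controls Basalt.
Basalt holds 71% of Halcyon, so Yusuf controls Halcyon.
Yusuf did not control Halcyon before and does after, so the clause is triggered.

Yes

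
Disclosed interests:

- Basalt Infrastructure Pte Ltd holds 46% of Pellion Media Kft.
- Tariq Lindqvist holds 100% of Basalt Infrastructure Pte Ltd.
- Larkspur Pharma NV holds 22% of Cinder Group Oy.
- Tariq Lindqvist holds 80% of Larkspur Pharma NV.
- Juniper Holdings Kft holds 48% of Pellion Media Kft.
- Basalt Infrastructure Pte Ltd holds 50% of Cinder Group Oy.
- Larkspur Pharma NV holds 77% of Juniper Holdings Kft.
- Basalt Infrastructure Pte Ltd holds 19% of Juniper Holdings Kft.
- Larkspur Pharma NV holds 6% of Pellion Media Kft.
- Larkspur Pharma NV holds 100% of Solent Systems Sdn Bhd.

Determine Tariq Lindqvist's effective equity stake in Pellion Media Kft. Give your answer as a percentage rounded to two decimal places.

89.49%

Tariq reaches Pellion along 4 paths.
Via Larkspur → Juniper: 80% × 77% × 48% = 29.568%.
Via Basalt → Juniper: 100% × 19% × 48% = 9.12%.
Via Basalt: 100% × 46% = 46%.
Via Larkspur: 80% × 6% = 4.8%.
Total: 29.568% + 9.12% + 46% + 4.8% = 89.488%.
Rounded: 89.49%.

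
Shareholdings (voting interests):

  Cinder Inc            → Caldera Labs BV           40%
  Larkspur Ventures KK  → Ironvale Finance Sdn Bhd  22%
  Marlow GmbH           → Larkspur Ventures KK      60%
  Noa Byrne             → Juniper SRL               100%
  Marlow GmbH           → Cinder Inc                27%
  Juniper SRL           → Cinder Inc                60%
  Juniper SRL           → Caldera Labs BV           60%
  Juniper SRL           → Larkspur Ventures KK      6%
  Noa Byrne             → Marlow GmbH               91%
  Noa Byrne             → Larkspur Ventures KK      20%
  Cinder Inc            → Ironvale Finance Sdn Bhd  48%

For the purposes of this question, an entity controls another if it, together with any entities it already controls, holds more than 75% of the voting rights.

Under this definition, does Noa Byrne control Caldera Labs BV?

Yes

Noa holds 100% of Juniper, so Noa controls Juniper.
Noa holds 91% of Marlow, so Noa controls Marlow.
Marlow and Juniper together hold 27% + 60% = 87% of Cinder, so Noa controls Cinder.
Cinder and Juniper together hold 40% + 60% = 100% of Caldera, so Noa controls Caldera.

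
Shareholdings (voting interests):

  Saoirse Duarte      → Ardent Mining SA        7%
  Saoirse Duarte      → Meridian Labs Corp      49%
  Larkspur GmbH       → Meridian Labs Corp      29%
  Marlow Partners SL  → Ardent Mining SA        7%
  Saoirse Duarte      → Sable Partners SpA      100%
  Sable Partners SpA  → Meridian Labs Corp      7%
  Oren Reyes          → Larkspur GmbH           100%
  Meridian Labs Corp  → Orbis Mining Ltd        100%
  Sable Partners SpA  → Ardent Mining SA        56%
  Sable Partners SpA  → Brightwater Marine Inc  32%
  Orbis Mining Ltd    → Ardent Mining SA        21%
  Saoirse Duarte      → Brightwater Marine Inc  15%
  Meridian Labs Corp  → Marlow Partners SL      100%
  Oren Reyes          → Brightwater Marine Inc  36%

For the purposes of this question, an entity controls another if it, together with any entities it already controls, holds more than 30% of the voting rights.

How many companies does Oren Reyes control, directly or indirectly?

2

Oren holds 100% of Larkspur, so Oren controls Larkspur.
Oren holds 36% of Brightwater, so Oren controls Brightwater.
No other company's threshold is met.
Oren controls 2 companies.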